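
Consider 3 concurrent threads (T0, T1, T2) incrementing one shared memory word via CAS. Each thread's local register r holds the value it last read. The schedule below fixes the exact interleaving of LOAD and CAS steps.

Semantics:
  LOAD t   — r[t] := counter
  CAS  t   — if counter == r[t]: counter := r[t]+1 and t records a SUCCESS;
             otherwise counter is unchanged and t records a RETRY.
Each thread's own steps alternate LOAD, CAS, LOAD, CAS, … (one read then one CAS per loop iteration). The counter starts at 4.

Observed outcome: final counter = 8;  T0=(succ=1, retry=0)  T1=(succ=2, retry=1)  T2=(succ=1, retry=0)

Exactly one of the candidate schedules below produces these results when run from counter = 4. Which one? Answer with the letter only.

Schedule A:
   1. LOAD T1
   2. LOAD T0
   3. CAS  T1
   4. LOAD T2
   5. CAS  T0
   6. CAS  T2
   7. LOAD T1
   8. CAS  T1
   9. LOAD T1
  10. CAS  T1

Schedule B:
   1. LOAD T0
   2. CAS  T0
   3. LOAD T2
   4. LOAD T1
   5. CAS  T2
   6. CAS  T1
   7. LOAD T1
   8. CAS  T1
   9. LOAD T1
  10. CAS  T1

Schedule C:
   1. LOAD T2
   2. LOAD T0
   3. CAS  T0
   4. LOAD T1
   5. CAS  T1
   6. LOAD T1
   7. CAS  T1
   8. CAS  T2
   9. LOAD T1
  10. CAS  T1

Tracing schedule B:
   1) LOAD T0:  M=4  r_T0=4
   2) CAS  T0:  M=5  r_T0=4 ✓
   3) LOAD T2:  M=5  r_T2=5
   4) LOAD T1:  M=5  r_T1=5
   5) CAS  T2:  M=6  r_T2=5 ✓
   6) CAS  T1:  M=6  r_T1=5 ✗
   7) LOAD T1:  M=6  r_T1=6
   8) CAS  T1:  M=7  r_T1=6 ✓
   9) LOAD T1:  M=7  r_T1=7
  10) CAS  T1:  M=8  r_T1=7 ✓

B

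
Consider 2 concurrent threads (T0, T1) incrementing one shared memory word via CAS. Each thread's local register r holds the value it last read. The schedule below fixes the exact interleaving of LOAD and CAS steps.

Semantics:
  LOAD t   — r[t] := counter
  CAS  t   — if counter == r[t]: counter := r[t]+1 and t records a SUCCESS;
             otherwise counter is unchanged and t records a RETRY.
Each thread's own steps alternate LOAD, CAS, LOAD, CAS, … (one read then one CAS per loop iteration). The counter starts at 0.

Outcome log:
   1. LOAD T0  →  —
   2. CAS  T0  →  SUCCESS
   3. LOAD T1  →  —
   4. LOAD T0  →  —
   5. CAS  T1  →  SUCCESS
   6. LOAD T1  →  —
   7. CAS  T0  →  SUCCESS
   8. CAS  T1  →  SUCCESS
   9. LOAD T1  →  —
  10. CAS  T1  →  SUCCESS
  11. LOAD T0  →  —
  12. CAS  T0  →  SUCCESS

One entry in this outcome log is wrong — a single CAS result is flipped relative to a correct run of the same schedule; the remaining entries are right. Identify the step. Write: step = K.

Reference trace:
#1 T0 reads 0
#2 T0 CAS(0→1) writes; counter now 1
#3 T1 reads 1
#4 T0 reads 1
#5 T1 CAS(1→2) writes; counter now 2
#6 T1 reads 2
#7 T0 CAS(1→2) fails; counter now 2
#8 T1 CAS(2→3) writes; counter now 3
#9 T1 reads 3
#10 T1 CAS(3→4) writes; counter now 4
#11 T0 reads 4
#12 T0 CAS(4→5) writes; counter now 5
Mismatch at 7.

step = 7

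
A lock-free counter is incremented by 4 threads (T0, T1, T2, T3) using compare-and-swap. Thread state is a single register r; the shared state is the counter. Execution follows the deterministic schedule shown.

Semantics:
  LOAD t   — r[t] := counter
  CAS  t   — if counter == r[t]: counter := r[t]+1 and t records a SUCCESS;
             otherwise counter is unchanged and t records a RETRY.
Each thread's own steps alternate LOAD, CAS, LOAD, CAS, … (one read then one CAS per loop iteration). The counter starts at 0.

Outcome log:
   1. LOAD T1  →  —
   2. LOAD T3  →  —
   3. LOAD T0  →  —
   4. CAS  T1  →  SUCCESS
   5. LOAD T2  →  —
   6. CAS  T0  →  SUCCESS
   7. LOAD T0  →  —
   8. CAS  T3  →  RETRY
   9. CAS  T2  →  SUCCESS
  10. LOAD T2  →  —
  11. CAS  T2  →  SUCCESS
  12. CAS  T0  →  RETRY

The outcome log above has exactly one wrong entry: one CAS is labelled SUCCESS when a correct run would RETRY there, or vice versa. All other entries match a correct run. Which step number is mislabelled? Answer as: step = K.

Correct run:
T1 LOAD — after: cnt=0, r=0 — load
T3 LOAD — after: cnt=0, r=0 — load
T0 LOAD — after: cnt=0, r=0 — load
T1 CAS — after: cnt=1, r=0 — ok
T2 LOAD — after: cnt=1, r=1 — load
T0 CAS — after: cnt=1, r=0 — retry
T0 LOAD — after: cnt=1, r=1 — load
T3 CAS — after: cnt=1, r=0 — retry
T2 CAS — after: cnt=2, r=1 — ok
T2 LOAD — after: cnt=2, r=2 — load
T2 CAS — after: cnt=3, r=2 — ok
T0 CAS — after: cnt=3, r=1 — retry
Mismatch at 6.

step = 6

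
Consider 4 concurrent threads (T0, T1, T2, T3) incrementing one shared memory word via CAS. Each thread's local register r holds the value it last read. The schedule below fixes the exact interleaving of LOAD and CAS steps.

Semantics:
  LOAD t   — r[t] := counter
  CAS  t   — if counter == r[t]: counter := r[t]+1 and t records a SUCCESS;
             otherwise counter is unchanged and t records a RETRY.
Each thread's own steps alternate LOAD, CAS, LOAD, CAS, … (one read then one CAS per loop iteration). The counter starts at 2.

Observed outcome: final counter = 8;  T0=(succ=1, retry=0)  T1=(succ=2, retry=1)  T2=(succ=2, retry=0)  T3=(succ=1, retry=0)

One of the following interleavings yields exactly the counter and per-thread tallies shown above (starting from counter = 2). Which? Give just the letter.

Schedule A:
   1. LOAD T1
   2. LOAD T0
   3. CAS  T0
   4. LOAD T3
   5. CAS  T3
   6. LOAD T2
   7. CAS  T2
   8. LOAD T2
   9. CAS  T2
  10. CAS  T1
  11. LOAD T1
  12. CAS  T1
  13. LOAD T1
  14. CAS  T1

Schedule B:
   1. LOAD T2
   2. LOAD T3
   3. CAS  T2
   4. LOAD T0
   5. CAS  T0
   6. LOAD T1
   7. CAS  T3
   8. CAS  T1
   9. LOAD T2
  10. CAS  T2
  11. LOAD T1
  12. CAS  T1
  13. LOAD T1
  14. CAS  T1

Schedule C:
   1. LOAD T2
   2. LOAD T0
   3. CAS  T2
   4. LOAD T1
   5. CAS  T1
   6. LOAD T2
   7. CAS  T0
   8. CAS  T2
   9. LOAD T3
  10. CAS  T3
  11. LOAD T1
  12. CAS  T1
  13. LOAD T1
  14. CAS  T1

A

Run A:
1. LOAD T1 → mem=2 r[T1]=2 [LOAD]
2. LOAD T0 → mem=2 r[T0]=2 [LOAD]
3. CAS T0 → mem=3 r[T0]=2 [OK]
4. LOAD T3 → mem=3 r[T3]=3 [LOAD]
5. CAS T3 → mem=4 r[T3]=3 [OK]
6. LOAD T2 → mem=4 r[T2]=4 [LOAD]
7. CAS T2 → mem=5 r[T2]=4 [OK]
8. LOAD T2 → mem=5 r[T2]=5 [LOAD]
9. CAS T2 → mem=6 r[T2]=5 [OK]
10. CAS T1 → mem=6 r[T1]=2 [RETRY]
11. LOAD T1 → mem=6 r[T1]=6 [LOAD]
12. CAS T1 → mem=7 r[T1]=6 [OK]
13. LOAD T1 → mem=7 r[T1]=7 [LOAD]
14. CAS T1 → mem=8 r[T1]=7 [OK]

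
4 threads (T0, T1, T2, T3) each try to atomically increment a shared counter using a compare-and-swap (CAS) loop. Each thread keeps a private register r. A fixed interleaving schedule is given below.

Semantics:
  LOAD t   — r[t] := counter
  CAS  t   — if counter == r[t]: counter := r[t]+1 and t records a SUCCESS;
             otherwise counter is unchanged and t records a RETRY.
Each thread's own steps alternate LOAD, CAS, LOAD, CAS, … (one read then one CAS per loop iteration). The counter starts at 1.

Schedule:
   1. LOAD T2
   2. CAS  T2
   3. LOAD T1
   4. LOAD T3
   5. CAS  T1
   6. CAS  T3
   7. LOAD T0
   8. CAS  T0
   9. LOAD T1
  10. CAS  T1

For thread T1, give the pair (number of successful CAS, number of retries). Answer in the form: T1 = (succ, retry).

T1 = (2, 0)

[1] T2.load  rd  (counter 1, T2.r 1)
[2] T2.cas  hit  (counter 2, T2.r 1)
[3] T1.load  rd  (counter 2, T1.r 2)
[4] T3.load  rd  (counter 2, T3.r 2)
[5] T1.cas  hit  (counter 3, T1.r 2)
[6] T3.cas  miss  (counter 3, T3.r 2)
[7] T0.load  rd  (counter 3, T0.r 3)
[8] T0.cas  hit  (counter 4, T0.r 3)
[9] T1.load  rd  (counter 4, T1.r 4)
[10] T1.cas  hit  (counter 5, T1.r 4)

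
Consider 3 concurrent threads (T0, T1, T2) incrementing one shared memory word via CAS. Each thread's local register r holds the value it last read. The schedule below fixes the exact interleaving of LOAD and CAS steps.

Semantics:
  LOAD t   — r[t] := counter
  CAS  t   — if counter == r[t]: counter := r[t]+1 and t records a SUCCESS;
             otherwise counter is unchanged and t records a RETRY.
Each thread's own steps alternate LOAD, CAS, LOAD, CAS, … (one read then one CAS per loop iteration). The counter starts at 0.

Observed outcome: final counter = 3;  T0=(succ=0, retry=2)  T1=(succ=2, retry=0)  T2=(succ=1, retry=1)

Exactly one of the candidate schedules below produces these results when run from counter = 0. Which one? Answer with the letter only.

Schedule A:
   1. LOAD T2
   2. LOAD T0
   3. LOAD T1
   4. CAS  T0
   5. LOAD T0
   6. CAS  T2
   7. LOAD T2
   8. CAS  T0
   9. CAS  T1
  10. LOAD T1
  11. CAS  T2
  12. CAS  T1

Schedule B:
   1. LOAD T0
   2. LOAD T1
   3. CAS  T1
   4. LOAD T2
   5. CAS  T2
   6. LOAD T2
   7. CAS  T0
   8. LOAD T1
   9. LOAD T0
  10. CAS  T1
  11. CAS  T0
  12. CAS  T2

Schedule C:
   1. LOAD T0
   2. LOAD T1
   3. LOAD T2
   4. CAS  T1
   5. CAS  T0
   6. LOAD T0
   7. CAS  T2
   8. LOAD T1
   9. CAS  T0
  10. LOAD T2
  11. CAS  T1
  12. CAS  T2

Run B:
[1] T0.load  rd  (counter 0, T0.r 0)
[2] T1.load  rd  (counter 0, T1.r 0)
[3] T1.cas  hit  (counter 1, T1.r 0)
[4] T2.load  rd  (counter 1, T2.r 1)
[5] T2.cas  hit  (counter 2, T2.r 1)
[6] T2.load  rd  (counter 2, T2.r 2)
[7] T0.cas  miss  (counter 2, T0.r 0)
[8] T1.load  rd  (counter 2, T1.r 2)
[9] T0.load  rd  (counter 2, T0.r 2)
[10] T1.cas  hit  (counter 3, T1.r 2)
[11] T0.cas  miss  (counter 3, T0.r 2)
[12] T2.cas  miss  (counter 3, T2.r 2)

B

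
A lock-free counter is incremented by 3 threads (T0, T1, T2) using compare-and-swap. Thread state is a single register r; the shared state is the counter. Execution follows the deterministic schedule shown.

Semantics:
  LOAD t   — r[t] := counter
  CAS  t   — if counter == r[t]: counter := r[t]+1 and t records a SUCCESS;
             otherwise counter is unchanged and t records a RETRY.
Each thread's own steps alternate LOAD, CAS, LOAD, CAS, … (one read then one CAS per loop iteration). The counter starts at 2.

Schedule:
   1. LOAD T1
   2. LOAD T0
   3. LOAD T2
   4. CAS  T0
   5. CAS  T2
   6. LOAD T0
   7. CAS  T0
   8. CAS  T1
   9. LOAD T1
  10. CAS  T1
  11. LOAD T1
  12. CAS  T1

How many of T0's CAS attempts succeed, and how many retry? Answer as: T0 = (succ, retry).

   1) LOAD T1:  M=2  r_T1=2
   2) LOAD T0:  M=2  r_T0=2
   3) LOAD T2:  M=2  r_T2=2
   4) CAS  T0:  M=3  r_T0=2 ✓
   5) CAS  T2:  M=3  r_T2=2 ✗
   6) LOAD T0:  M=3  r_T0=3
   7) CAS  T0:  M=4  r_T0=3 ✓
   8) CAS  T1:  M=4  r_T1=2 ✗
   9) LOAD T1:  M=4  r_T1=4
  10) CAS  T1:  M=5  r_T1=4 ✓
  11) LOAD T1:  M=5  r_T1=5
  12) CAS  T1:  M=6  r_T1=5 ✓

T0 = (2, 0)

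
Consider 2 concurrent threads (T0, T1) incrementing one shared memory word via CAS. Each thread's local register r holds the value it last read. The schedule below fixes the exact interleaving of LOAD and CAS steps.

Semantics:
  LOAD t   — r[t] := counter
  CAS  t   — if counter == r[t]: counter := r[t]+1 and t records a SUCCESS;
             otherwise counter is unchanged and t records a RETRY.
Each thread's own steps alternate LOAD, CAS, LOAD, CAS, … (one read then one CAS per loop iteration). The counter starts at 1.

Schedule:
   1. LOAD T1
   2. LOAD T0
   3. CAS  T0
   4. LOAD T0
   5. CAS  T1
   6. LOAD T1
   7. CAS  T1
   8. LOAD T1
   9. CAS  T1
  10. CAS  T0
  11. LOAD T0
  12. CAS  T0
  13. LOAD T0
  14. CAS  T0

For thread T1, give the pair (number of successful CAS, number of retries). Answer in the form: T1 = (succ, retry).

T1 = (2, 1)

step 1: T1 LOAD ⇒ load; ctr=1 reg=1
step 2: T0 LOAD ⇒ load; ctr=1 reg=1
step 3: T0 CAS ⇒ ok; ctr=2 reg=1
step 4: T0 LOAD ⇒ load; ctr=2 reg=2
step 5: T1 CAS ⇒ retry; ctr=2 reg=1
step 6: T1 LOAD ⇒ load; ctr=2 reg=2
step 7: T1 CAS ⇒ ok; ctr=3 reg=2
step 8: T1 LOAD ⇒ load; ctr=3 reg=3
step 9: T1 CAS ⇒ ok; ctr=4 reg=3
step 10: T0 CAS ⇒ retry; ctr=4 reg=2
step 11: T0 LOAD ⇒ load; ctr=4 reg=4
step 12: T0 CAS ⇒ ok; ctr=5 reg=4
step 13: T0 LOAD ⇒ load; ctr=5 reg=5
step 14: T0 CAS ⇒ ok; ctr=6 reg=5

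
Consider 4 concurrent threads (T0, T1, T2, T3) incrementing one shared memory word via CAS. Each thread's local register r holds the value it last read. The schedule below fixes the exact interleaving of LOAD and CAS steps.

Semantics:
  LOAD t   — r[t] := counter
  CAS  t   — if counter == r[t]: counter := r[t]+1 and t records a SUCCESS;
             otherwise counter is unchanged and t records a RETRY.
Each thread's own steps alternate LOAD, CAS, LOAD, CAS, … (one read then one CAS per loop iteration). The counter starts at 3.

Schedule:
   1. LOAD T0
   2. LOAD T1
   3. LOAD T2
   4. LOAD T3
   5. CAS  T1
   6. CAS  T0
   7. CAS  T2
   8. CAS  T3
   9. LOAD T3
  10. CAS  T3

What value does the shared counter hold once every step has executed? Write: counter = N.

counter = 5

T0 LOAD — after: cnt=3, r=3 — load
T1 LOAD — after: cnt=3, r=3 — load
T2 LOAD — after: cnt=3, r=3 — load
T3 LOAD — after: cnt=3, r=3 — load
T1 CAS — after: cnt=4, r=3 — ok
T0 CAS — after: cnt=4, r=3 — retry
T2 CAS — after: cnt=4, r=3 — retry
T3 CAS — after: cnt=4, r=3 — retry
T3 LOAD — after: cnt=4, r=4 — load
T3 CAS — after: cnt=5, r=4 — ok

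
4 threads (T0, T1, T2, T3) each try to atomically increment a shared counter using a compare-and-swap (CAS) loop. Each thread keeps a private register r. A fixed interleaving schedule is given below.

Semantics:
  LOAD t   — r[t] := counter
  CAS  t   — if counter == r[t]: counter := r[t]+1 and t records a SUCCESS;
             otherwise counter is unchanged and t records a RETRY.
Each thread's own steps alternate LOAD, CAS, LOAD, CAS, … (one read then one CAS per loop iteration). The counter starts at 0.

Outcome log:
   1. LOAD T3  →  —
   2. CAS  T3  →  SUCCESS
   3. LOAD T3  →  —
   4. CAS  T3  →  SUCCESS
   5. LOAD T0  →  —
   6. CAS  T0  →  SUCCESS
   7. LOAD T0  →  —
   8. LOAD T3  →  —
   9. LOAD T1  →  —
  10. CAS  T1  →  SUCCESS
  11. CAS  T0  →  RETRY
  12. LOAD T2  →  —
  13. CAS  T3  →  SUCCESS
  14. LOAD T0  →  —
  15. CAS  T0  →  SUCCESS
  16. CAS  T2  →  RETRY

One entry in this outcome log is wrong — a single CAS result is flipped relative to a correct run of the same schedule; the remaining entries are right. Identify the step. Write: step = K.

step = 13

Correct run:
#1 T3 reads 0
#2 T3 CAS(0→1) writes; counter now 1
#3 T3 reads 1
#4 T3 CAS(1→2) writes; counter now 2
#5 T0 reads 2
#6 T0 CAS(2→3) writes; counter now 3
#7 T0 reads 3
#8 T3 reads 3
#9 T1 reads 3
#10 T1 CAS(3→4) writes; counter now 4
#11 T0 CAS(3→4) fails; counter now 4
#12 T2 reads 4
#13 T3 CAS(3→4) fails; counter now 4
#14 T0 reads 4
#15 T0 CAS(4→5) writes; counter now 5
#16 T2 CAS(4→5) fails; counter now 5
Mismatch at 13.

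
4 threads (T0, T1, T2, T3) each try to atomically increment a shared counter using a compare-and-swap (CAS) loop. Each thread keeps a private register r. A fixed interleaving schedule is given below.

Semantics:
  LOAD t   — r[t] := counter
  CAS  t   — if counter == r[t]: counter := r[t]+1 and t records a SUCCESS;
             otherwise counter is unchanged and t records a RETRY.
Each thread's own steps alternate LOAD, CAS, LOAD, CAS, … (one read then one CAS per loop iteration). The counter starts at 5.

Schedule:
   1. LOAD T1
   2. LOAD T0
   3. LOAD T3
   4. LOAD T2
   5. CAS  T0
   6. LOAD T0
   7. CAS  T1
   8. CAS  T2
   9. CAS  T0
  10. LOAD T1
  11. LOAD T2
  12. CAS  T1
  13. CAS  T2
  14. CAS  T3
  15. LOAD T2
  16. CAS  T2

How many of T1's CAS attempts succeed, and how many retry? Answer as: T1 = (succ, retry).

T1 LOAD — after: cnt=5, r=5 — load
T0 LOAD — after: cnt=5, r=5 — load
T3 LOAD — after: cnt=5, r=5 — load
T2 LOAD — after: cnt=5, r=5 — load
T0 CAS — after: cnt=6, r=5 — ok
T0 LOAD — after: cnt=6, r=6 — load
T1 CAS — after: cnt=6, r=5 — retry
T2 CAS — after: cnt=6, r=5 — retry
T0 CAS — after: cnt=7, r=6 — ok
T1 LOAD — after: cnt=7, r=7 — load
T2 LOAD — after: cnt=7, r=7 — load
T1 CAS — after: cnt=8, r=7 — ok
T2 CAS — after: cnt=8, r=7 — retry
T3 CAS — after: cnt=8, r=5 — retry
T2 LOAD — after: cnt=8, r=8 — load
T2 CAS — after: cnt=9, r=8 — ok

T1 = (1, 1)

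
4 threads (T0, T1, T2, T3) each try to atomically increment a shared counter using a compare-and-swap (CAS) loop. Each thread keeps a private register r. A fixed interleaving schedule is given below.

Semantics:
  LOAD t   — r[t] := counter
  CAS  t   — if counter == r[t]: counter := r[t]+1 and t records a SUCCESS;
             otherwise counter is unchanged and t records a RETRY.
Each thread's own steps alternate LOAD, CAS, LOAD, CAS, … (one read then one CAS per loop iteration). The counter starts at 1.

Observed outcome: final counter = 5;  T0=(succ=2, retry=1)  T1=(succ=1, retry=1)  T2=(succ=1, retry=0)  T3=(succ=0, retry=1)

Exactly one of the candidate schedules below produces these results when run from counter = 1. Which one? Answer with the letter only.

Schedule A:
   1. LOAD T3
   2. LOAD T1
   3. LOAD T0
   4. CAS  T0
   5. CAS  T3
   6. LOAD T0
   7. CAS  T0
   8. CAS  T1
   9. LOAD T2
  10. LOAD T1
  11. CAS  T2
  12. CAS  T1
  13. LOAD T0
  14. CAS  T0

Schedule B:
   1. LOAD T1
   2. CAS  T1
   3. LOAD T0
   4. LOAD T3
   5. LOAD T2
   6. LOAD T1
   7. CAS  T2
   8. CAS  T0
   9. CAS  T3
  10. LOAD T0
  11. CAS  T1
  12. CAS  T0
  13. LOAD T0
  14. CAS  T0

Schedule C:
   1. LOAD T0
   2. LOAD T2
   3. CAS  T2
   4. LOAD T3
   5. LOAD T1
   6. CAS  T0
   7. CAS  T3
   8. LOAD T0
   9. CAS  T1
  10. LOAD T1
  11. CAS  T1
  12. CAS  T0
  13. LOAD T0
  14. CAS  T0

Run B:
1. LOAD T1 → mem=1 r[T1]=1 [LOAD]
2. CAS T1 → mem=2 r[T1]=1 [OK]
3. LOAD T0 → mem=2 r[T0]=2 [LOAD]
4. LOAD T3 → mem=2 r[T3]=2 [LOAD]
5. LOAD T2 → mem=2 r[T2]=2 [LOAD]
6. LOAD T1 → mem=2 r[T1]=2 [LOAD]
7. CAS T2 → mem=3 r[T2]=2 [OK]
8. CAS T0 → mem=3 r[T0]=2 [RETRY]
9. CAS T3 → mem=3 r[T3]=2 [RETRY]
10. LOAD T0 → mem=3 r[T0]=3 [LOAD]
11. CAS T1 → mem=3 r[T1]=2 [RETRY]
12. CAS T0 → mem=4 r[T0]=3 [OK]
13. LOAD T0 → mem=4 r[T0]=4 [LOAD]
14. CAS T0 → mem=5 r[T0]=4 [OK]

B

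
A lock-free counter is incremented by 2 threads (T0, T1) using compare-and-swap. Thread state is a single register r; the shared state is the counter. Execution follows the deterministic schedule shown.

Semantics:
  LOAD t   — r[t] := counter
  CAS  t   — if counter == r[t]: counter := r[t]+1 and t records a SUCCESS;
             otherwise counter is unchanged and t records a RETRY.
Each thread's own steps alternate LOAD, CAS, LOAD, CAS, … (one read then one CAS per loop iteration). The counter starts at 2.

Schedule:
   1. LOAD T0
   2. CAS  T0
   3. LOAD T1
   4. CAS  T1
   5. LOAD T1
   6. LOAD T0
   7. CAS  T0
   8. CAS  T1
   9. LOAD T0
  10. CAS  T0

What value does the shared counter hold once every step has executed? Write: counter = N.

[1] T0.load  rd  (counter 2, T0.r 2)
[2] T0.cas  hit  (counter 3, T0.r 2)
[3] T1.load  rd  (counter 3, T1.r 3)
[4] T1.cas  hit  (counter 4, T1.r 3)
[5] T1.load  rd  (counter 4, T1.r 4)
[6] T0.load  rd  (counter 4, T0.r 4)
[7] T0.cas  hit  (counter 5, T0.r 4)
[8] T1.cas  miss  (counter 5, T1.r 4)
[9] T0.load  rd  (counter 5, T0.r 5)
[10] T0.cas  hit  (counter 6, T0.r 5)

counter = 6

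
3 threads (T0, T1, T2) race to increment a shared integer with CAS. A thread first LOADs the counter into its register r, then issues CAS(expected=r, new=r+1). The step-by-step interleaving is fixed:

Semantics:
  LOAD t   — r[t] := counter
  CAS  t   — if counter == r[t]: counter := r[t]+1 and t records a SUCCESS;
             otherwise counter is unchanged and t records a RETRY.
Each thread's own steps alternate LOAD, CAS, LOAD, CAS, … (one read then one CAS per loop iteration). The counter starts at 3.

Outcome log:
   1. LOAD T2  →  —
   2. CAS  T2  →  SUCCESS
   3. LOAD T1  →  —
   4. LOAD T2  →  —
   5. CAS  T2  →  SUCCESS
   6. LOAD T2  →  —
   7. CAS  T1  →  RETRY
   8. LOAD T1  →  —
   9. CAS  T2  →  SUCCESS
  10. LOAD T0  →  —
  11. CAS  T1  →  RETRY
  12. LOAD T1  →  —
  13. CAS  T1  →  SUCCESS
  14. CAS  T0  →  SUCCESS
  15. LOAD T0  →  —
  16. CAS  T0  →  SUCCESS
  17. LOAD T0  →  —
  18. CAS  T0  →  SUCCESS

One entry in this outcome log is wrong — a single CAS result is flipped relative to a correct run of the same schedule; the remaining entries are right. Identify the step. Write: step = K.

Re-executing:
step 1: T2 LOAD ⇒ load; ctr=3 reg=3
step 2: T2 CAS ⇒ ok; ctr=4 reg=3
step 3: T1 LOAD ⇒ load; ctr=4 reg=4
step 4: T2 LOAD ⇒ load; ctr=4 reg=4
step 5: T2 CAS ⇒ ok; ctr=5 reg=4
step 6: T2 LOAD ⇒ load; ctr=5 reg=5
step 7: T1 CAS ⇒ retry; ctr=5 reg=4
step 8: T1 LOAD ⇒ load; ctr=5 reg=5
step 9: T2 CAS ⇒ ok; ctr=6 reg=5
step 10: T0 LOAD ⇒ load; ctr=6 reg=6
step 11: T1 CAS ⇒ retry; ctr=6 reg=5
step 12: T1 LOAD ⇒ load; ctr=6 reg=6
step 13: T1 CAS ⇒ ok; ctr=7 reg=6
step 14: T0 CAS ⇒ retry; ctr=7 reg=6
step 15: T0 LOAD ⇒ load; ctr=7 reg=7
step 16: T0 CAS ⇒ ok; ctr=8 reg=7
step 17: T0 LOAD ⇒ load; ctr=8 reg=8
step 18: T0 CAS ⇒ ok; ctr=9 reg=8
Flip is step 14.

step = 14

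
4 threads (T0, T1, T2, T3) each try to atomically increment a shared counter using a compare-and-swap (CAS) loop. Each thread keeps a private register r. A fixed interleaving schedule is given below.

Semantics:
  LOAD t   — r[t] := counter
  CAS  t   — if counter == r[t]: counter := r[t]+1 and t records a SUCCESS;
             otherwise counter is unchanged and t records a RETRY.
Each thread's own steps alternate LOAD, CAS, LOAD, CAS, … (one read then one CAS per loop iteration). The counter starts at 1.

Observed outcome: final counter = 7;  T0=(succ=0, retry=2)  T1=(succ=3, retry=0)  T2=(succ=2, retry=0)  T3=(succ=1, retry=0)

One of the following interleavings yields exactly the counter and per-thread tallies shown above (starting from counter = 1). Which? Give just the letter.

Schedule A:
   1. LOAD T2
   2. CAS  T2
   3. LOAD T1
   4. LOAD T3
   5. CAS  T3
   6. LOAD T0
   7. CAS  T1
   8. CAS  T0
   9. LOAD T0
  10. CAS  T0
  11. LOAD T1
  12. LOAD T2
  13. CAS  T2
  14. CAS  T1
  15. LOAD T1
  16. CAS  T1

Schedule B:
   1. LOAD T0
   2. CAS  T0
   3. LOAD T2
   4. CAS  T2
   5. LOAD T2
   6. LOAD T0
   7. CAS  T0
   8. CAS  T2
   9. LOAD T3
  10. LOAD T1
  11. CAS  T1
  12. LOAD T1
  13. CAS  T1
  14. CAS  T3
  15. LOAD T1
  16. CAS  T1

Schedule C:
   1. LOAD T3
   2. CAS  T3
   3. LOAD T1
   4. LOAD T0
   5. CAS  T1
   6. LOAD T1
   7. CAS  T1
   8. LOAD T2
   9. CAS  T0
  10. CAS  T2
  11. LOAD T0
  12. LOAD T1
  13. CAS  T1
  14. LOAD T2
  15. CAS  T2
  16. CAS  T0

C

Tracing schedule C:
[1] T3.load  rd  (counter 1, T3.r 1)
[2] T3.cas  hit  (counter 2, T3.r 1)
[3] T1.load  rd  (counter 2, T1.r 2)
[4] T0.load  rd  (counter 2, T0.r 2)
[5] T1.cas  hit  (counter 3, T1.r 2)
[6] T1.load  rd  (counter 3, T1.r 3)
[7] T1.cas  hit  (counter 4, T1.r 3)
[8] T2.load  rd  (counter 4, T2.r 4)
[9] T0.cas  miss  (counter 4, T0.r 2)
[10] T2.cas  hit  (counter 5, T2.r 4)
[11] T0.load  rd  (counter 5, T0.r 5)
[12] T1.load  rd  (counter 5, T1.r 5)
[13] T1.cas  hit  (counter 6, T1.r 5)
[14] T2.load  rd  (counter 6, T2.r 6)
[15] T2.cas  hit  (counter 7, T2.r 6)
[16] T0.cas  miss  (counter 7, T0.r 5)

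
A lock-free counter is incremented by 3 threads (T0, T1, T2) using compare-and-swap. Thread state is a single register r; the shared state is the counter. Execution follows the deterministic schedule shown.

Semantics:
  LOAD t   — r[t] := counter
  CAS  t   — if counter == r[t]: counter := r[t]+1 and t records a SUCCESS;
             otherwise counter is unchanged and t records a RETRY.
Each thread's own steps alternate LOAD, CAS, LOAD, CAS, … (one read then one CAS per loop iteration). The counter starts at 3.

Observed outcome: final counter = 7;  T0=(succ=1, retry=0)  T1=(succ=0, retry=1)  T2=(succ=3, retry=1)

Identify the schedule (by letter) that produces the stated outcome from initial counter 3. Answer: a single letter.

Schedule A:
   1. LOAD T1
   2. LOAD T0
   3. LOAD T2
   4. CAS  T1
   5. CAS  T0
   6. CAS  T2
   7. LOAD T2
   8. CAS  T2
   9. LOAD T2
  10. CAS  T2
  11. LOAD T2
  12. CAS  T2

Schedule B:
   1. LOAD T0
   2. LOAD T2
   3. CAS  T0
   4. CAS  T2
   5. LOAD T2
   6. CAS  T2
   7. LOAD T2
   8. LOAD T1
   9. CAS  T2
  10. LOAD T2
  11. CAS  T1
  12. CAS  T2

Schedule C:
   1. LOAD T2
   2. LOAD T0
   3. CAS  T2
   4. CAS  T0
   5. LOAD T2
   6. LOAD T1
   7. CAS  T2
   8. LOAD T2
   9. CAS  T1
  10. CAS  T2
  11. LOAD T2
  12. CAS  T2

B

Run B:
[1] T0.load  rd  (counter 3, T0.r 3)
[2] T2.load  rd  (counter 3, T2.r 3)
[3] T0.cas  hit  (counter 4, T0.r 3)
[4] T2.cas  miss  (counter 4, T2.r 3)
[5] T2.load  rd  (counter 4, T2.r 4)
[6] T2.cas  hit  (counter 5, T2.r 4)
[7] T2.load  rd  (counter 5, T2.r 5)
[8] T1.load  rd  (counter 5, T1.r 5)
[9] T2.cas  hit  (counter 6, T2.r 5)
[10] T2.load  rd  (counter 6, T2.r 6)
[11] T1.cas  miss  (counter 6, T1.r 5)
[12] T2.cas  hit  (counter 7, T2.r 6)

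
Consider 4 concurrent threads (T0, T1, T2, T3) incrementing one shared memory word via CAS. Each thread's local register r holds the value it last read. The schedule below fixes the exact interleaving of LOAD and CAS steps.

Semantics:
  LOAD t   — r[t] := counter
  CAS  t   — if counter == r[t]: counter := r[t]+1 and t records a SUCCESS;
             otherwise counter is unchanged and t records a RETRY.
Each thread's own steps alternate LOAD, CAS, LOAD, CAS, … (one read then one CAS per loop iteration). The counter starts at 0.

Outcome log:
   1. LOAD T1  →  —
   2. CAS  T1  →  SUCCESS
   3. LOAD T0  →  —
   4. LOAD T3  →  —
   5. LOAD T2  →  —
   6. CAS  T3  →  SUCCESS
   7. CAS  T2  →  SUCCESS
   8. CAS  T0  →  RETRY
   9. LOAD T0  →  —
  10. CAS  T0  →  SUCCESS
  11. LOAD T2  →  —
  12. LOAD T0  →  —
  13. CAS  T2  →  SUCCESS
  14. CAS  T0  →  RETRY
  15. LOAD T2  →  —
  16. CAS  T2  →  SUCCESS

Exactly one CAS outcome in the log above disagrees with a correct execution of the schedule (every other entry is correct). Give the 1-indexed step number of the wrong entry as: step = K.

Correct run:
1. LOAD T1 → mem=0 r[T1]=0 [LOAD]
2. CAS T1 → mem=1 r[T1]=0 [OK]
3. LOAD T0 → mem=1 r[T0]=1 [LOAD]
4. LOAD T3 → mem=1 r[T3]=1 [LOAD]
5. LOAD T2 → mem=1 r[T2]=1 [LOAD]
6. CAS T3 → mem=2 r[T3]=1 [OK]
7. CAS T2 → mem=2 r[T2]=1 [RETRY]
8. CAS T0 → mem=2 r[T0]=1 [RETRY]
9. LOAD T0 → mem=2 r[T0]=2 [LOAD]
10. CAS T0 → mem=3 r[T0]=2 [OK]
11. LOAD T2 → mem=3 r[T2]=3 [LOAD]
12. LOAD T0 → mem=3 r[T0]=3 [LOAD]
13. CAS T2 → mem=4 r[T2]=3 [OK]
14. CAS T0 → mem=4 r[T0]=3 [RETRY]
15. LOAD T2 → mem=4 r[T2]=4 [LOAD]
16. CAS T2 → mem=5 r[T2]=4 [OK]
Flip is step 7.

step = 7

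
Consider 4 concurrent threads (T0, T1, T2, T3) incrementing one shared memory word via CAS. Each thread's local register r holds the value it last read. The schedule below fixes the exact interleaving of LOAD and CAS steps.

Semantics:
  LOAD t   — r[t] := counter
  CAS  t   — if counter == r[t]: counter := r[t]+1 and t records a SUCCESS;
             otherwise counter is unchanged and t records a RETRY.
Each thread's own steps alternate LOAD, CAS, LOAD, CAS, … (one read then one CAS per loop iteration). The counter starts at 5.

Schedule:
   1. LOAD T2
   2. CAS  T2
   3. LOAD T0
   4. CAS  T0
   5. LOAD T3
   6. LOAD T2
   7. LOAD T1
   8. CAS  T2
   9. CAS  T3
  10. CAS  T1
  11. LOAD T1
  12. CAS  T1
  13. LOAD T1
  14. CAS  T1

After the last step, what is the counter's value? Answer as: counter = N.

   1) LOAD T2:  M=5  r_T2=5
   2) CAS  T2:  M=6  r_T2=5 ✓
   3) LOAD T0:  M=6  r_T0=6
   4) CAS  T0:  M=7  r_T0=6 ✓
   5) LOAD T3:  M=7  r_T3=7
   6) LOAD T2:  M=7  r_T2=7
   7) LOAD T1:  M=7  r_T1=7
   8) CAS  T2:  M=8  r_T2=7 ✓
   9) CAS  T3:  M=8  r_T3=7 ✗
  10) CAS  T1:  M=8  r_T1=7 ✗
  11) LOAD T1:  M=8  r_T1=8
  12) CAS  T1:  M=9  r_T1=8 ✓
  13) LOAD T1:  M=9  r_T1=9
  14) CAS  T1:  M=10  r_T1=9 ✓

counter = 10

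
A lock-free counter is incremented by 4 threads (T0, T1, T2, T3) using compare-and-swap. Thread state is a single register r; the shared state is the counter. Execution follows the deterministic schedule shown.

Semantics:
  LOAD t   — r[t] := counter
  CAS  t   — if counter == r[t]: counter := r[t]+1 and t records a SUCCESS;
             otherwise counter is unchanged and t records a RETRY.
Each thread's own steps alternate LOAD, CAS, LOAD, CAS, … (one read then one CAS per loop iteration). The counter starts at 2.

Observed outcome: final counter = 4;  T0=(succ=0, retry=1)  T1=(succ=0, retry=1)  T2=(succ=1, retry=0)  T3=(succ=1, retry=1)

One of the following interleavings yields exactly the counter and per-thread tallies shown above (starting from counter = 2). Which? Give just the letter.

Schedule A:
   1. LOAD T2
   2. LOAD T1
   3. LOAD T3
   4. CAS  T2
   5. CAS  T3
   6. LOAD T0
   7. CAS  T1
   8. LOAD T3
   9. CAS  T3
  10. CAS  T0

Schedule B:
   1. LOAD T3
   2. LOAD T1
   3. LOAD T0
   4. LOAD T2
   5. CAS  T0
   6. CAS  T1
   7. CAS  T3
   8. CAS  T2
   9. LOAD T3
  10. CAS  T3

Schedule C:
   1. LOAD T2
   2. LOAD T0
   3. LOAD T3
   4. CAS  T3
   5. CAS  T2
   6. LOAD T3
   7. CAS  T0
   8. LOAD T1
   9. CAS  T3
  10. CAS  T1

Run A:
1. LOAD T2 → mem=2 r[T2]=2 [LOAD]
2. LOAD T1 → mem=2 r[T1]=2 [LOAD]
3. LOAD T3 → mem=2 r[T3]=2 [LOAD]
4. CAS T2 → mem=3 r[T2]=2 [OK]
5. CAS T3 → mem=3 r[T3]=2 [RETRY]
6. LOAD T0 → mem=3 r[T0]=3 [LOAD]
7. CAS T1 → mem=3 r[T1]=2 [RETRY]
8. LOAD T3 → mem=3 r[T3]=3 [LOAD]
9. CAS T3 → mem=4 r[T3]=3 [OK]
10. CAS T0 → mem=4 r[T0]=3 [RETRY]

A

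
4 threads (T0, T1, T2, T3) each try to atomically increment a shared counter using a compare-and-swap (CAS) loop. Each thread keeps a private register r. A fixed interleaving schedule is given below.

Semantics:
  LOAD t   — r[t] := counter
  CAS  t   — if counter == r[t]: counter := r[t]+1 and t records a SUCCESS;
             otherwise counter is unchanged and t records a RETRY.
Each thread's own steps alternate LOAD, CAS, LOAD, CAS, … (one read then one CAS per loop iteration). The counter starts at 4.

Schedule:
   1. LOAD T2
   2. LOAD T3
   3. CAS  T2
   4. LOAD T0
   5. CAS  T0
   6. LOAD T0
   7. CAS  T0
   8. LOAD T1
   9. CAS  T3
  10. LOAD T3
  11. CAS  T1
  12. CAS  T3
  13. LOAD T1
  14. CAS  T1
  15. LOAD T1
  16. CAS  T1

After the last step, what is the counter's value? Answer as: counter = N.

counter = 10

1. LOAD T2 → mem=4 r[T2]=4 [LOAD]
2. LOAD T3 → mem=4 r[T3]=4 [LOAD]
3. CAS T2 → mem=5 r[T2]=4 [OK]
4. LOAD T0 → mem=5 r[T0]=5 [LOAD]
5. CAS T0 → mem=6 r[T0]=5 [OK]
6. LOAD T0 → mem=6 r[T0]=6 [LOAD]
7. CAS T0 → mem=7 r[T0]=6 [OK]
8. LOAD T1 → mem=7 r[T1]=7 [LOAD]
9. CAS T3 → mem=7 r[T3]=4 [RETRY]
10. LOAD T3 → mem=7 r[T3]=7 [LOAD]
11. CAS T1 → mem=8 r[T1]=7 [OK]
12. CAS T3 → mem=8 r[T3]=7 [RETRY]
13. LOAD T1 → mem=8 r[T1]=8 [LOAD]
14. CAS T1 → mem=9 r[T1]=8 [OK]
15. LOAD T1 → mem=9 r[T1]=9 [LOAD]
16. CAS T1 → mem=10 r[T1]=9 [OK]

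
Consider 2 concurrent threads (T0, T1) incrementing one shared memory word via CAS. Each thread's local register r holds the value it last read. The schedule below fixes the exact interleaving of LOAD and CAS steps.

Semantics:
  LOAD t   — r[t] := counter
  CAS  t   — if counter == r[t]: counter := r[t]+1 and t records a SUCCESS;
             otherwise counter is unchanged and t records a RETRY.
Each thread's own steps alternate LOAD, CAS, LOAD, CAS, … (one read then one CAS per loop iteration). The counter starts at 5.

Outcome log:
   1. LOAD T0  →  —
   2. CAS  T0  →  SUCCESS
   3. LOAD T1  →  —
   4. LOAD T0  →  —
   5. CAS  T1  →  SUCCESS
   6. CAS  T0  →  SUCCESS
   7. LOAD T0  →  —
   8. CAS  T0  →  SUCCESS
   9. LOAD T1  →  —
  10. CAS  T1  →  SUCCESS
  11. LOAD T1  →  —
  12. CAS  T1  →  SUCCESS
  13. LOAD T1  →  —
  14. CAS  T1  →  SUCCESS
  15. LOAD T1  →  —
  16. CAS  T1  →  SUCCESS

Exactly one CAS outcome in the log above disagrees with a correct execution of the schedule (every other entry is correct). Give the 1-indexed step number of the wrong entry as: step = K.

Re-executing:
[1] T0.load  rd  (counter 5, T0.r 5)
[2] T0.cas  hit  (counter 6, T0.r 5)
[3] T1.load  rd  (counter 6, T1.r 6)
[4] T0.load  rd  (counter 6, T0.r 6)
[5] T1.cas  hit  (counter 7, T1.r 6)
[6] T0.cas  miss  (counter 7, T0.r 6)
[7] T0.load  rd  (counter 7, T0.r 7)
[8] T0.cas  hit  (counter 8, T0.r 7)
[9] T1.load  rd  (counter 8, T1.r 8)
[10] T1.cas  hit  (counter 9, T1.r 8)
[11] T1.load  rd  (counter 9, T1.r 9)
[12] T1.cas  hit  (counter 10, T1.r 9)
[13] T1.load  rd  (counter 10, T1.r 10)
[14] T1.cas  hit  (counter 11, T1.r 10)
[15] T1.load  rd  (counter 11, T1.r 11)
[16] T1.cas  hit  (counter 12, T1.r 11)
Flip is step 6.

step = 6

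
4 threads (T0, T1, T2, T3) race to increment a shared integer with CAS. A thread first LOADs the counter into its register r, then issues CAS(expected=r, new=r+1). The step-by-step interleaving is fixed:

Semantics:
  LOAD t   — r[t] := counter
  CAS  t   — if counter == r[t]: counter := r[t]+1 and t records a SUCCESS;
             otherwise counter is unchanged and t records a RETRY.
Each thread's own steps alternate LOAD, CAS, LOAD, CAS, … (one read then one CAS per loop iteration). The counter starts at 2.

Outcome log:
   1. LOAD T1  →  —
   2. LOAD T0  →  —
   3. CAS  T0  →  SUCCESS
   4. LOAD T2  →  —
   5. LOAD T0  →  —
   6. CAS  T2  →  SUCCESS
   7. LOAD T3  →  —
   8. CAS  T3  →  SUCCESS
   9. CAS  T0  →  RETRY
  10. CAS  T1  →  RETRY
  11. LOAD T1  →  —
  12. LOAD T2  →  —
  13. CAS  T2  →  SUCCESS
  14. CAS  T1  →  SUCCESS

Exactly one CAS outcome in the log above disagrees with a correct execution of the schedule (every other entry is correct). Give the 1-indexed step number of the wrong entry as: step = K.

Correct run:
T1 LOAD — after: cnt=2, r=2 — load
T0 LOAD — after: cnt=2, r=2 — load
T0 CAS — after: cnt=3, r=2 — ok
T2 LOAD — after: cnt=3, r=3 — load
T0 LOAD — after: cnt=3, r=3 — load
T2 CAS — after: cnt=4, r=3 — ok
T3 LOAD — after: cnt=4, r=4 — load
T3 CAS — after: cnt=5, r=4 — ok
T0 CAS — after: cnt=5, r=3 — retry
T1 CAS — after: cnt=5, r=2 — retry
T1 LOAD — after: cnt=5, r=5 — load
T2 LOAD — after: cnt=5, r=5 — load
T2 CAS — after: cnt=6, r=5 — ok
T1 CAS — after: cnt=6, r=5 — retry
Mismatch at 14.

step = 14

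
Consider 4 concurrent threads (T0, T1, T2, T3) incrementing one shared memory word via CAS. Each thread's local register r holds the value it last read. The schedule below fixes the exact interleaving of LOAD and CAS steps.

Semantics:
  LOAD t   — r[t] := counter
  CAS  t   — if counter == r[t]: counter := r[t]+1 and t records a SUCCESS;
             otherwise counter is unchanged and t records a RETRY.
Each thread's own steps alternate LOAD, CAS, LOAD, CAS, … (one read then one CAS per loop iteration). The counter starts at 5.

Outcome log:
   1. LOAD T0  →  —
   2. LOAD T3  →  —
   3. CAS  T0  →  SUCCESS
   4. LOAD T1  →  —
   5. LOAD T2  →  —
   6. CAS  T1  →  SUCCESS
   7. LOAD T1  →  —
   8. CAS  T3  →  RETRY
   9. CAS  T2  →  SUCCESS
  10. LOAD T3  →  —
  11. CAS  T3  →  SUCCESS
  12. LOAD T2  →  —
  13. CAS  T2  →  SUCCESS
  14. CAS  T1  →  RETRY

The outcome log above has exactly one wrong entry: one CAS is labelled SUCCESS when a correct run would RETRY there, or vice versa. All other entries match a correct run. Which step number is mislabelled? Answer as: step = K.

step = 9

Correct run:
#1 T0 reads 5
#2 T3 reads 5
#3 T0 CAS(5→6) writes; counter now 6
#4 T1 reads 6
#5 T2 reads 6
#6 T1 CAS(6→7) writes; counter now 7
#7 T1 reads 7
#8 T3 CAS(5→6) fails; counter now 7
#9 T2 CAS(6→7) fails; counter now 7
#10 T3 reads 7
#11 T3 CAS(7→8) writes; counter now 8
#12 T2 reads 8
#13 T2 CAS(8→9) writes; counter now 9
#14 T1 CAS(7→8) fails; counter now 9
Flip is step 9.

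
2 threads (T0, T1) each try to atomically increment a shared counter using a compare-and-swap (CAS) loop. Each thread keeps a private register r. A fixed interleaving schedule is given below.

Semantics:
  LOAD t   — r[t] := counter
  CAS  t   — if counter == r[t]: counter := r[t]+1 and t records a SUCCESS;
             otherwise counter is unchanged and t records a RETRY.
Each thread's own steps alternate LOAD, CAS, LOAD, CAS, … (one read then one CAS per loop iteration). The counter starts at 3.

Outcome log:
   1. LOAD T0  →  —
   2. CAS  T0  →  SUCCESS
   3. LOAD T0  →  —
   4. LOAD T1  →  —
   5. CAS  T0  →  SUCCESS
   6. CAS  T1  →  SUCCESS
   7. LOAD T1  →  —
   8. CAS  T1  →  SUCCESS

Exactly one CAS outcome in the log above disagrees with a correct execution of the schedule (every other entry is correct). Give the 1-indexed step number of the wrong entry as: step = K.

Reference trace:
   1) LOAD T0:  M=3  r_T0=3
   2) CAS  T0:  M=4  r_T0=3 ✓
   3) LOAD T0:  M=4  r_T0=4
   4) LOAD T1:  M=4  r_T1=4
   5) CAS  T0:  M=5  r_T0=4 ✓
   6) CAS  T1:  M=5  r_T1=4 ✗
   7) LOAD T1:  M=5  r_T1=5
   8) CAS  T1:  M=6  r_T1=5 ✓
Log disagrees first at step 6.

step = 6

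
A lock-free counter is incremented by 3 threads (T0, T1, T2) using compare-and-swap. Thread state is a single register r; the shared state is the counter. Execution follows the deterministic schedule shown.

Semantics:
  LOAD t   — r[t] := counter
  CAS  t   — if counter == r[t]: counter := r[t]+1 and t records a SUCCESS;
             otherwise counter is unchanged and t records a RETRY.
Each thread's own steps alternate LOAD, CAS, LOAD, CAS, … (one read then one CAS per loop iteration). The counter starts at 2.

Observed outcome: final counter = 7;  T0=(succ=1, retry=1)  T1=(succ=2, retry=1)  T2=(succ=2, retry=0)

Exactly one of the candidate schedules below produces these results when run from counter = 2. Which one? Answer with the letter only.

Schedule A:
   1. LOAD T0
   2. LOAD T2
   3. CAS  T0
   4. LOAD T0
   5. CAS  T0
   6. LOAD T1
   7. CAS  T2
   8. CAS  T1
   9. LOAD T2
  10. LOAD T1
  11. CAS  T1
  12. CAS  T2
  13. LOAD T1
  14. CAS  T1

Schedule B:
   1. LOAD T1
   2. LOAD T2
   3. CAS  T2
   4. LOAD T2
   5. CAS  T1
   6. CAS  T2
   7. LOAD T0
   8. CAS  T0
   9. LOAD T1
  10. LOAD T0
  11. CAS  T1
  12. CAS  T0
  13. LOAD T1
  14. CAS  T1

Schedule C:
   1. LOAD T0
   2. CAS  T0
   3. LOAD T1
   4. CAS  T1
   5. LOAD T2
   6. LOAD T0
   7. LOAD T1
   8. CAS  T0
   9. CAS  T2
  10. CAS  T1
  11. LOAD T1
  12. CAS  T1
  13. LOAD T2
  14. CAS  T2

B

Simulating candidate B:
1. LOAD T1 → mem=2 r[T1]=2 [LOAD]
2. LOAD T2 → mem=2 r[T2]=2 [LOAD]
3. CAS T2 → mem=3 r[T2]=2 [OK]
4. LOAD T2 → mem=3 r[T2]=3 [LOAD]
5. CAS T1 → mem=3 r[T1]=2 [RETRY]
6. CAS T2 → mem=4 r[T2]=3 [OK]
7. LOAD T0 → mem=4 r[T0]=4 [LOAD]
8. CAS T0 → mem=5 r[T0]=4 [OK]
9. LOAD T1 → mem=5 r[T1]=5 [LOAD]
10. LOAD T0 → mem=5 r[T0]=5 [LOAD]
11. CAS T1 → mem=6 r[T1]=5 [OK]
12. CAS T0 → mem=6 r[T0]=5 [RETRY]
13. LOAD T1 → mem=6 r[T1]=6 [LOAD]
14. CAS T1 → mem=7 r[T1]=6 [OK]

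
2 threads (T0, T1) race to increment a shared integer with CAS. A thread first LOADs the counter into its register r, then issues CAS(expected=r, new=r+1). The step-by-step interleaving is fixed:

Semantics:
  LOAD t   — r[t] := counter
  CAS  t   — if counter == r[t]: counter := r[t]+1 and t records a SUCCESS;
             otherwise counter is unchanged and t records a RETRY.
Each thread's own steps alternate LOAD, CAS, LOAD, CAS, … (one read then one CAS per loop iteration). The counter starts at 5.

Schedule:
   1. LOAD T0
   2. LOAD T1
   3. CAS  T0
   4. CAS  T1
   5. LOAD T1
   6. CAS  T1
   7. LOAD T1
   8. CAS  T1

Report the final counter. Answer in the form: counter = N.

counter = 8

step 1: T0 LOAD ⇒ load; ctr=5 reg=5
step 2: T1 LOAD ⇒ load; ctr=5 reg=5
step 3: T0 CAS ⇒ ok; ctr=6 reg=5
step 4: T1 CAS ⇒ retry; ctr=6 reg=5
step 5: T1 LOAD ⇒ load; ctr=6 reg=6
step 6: T1 CAS ⇒ ok; ctr=7 reg=6
step 7: T1 LOAD ⇒ load; ctr=7 reg=7
step 8: T1 CAS ⇒ ok; ctr=8 reg=7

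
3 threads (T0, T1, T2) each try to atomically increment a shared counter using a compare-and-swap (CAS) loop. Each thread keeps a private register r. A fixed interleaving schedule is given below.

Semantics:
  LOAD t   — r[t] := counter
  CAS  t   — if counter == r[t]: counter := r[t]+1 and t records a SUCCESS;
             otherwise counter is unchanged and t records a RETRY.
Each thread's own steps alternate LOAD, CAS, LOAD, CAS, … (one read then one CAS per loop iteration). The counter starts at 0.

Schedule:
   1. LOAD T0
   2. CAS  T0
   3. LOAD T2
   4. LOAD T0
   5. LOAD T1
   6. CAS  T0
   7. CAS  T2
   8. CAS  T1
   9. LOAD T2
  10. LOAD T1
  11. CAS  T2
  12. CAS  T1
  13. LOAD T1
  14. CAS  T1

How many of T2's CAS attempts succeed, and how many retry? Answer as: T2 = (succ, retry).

T2 = (1, 1)

#1 T0 reads 0
#2 T0 CAS(0→1) writes; counter now 1
#3 T2 reads 1
#4 T0 reads 1
#5 T1 reads 1
#6 T0 CAS(1→2) writes; counter now 2
#7 T2 CAS(1→2) fails; counter now 2
#8 T1 CAS(1→2) fails; counter now 2
#9 T2 reads 2
#10 T1 reads 2
#11 T2 CAS(2→3) writes; counter now 3
#12 T1 CAS(2→3) fails; counter now 3
#13 T1 reads 3
#14 T1 CAS(3→4) writes; counter now 4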